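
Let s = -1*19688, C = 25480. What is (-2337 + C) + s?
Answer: 3455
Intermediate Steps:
s = -19688
(-2337 + C) + s = (-2337 + 25480) - 19688 = 23143 - 19688 = 3455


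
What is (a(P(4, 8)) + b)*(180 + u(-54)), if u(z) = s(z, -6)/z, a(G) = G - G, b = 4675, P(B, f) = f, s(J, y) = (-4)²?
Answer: 22683100/27 ≈ 8.4012e+5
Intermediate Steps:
s(J, y) = 16
a(G) = 0
u(z) = 16/z
(a(P(4, 8)) + b)*(180 + u(-54)) = (0 + 4675)*(180 + 16/(-54)) = 4675*(180 + 16*(-1/54)) = 4675*(180 - 8/27) = 4675*(4852/27) = 22683100/27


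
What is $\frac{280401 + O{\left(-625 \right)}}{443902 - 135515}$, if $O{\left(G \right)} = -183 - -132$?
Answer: $\frac{280350}{308387} \approx 0.90909$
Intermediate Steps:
$O{\left(G \right)} = -51$ ($O{\left(G \right)} = -183 + 132 = -51$)
$\frac{280401 + O{\left(-625 \right)}}{443902 - 135515} = \frac{280401 - 51}{443902 - 135515} = \frac{280350}{308387}$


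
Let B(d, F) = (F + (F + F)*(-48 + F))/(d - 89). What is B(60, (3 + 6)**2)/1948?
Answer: -5427/56492 ≈ -0.096067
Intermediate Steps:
B(d, F) = (F + 2*F*(-48 + F))/(-89 + d) (B(d, F) = (F + (2*F)*(-48 + F))/(-89 + d) = (F + 2*F*(-48 + F))/(-89 + d))
B(60, (3 + 6)**2)/1948 = ((3 + 6)**2*(-95 + 2*(3 + 6)**2)/(-89 + 60))/1948 = (9**2*(-95 + 2*9**2)/(-29))*(1/1948) = (81*(-1/29)*(-95 + 2*81))*(1/1948) = (81*(-1/29)*(-95 + 162))*(1/1948) = (81*(-1/29)*67)*(1/1948) = -5427/29*1/1948 = -5427/56492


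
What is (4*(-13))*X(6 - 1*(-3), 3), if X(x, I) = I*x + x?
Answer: -1872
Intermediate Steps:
X(x, I) = x + I*x
(4*(-13))*X(6 - 1*(-3), 3) = (4*(-13))*((6 - 1*(-3))*(1 + 3)) = -52*(6 + 3)*4 = -468*4 = -52*36 = -1872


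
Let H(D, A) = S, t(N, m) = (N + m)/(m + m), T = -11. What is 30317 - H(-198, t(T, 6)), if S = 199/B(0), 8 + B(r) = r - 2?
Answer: 303369/10 ≈ 30337.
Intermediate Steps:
B(r) = -10 + r (B(r) = -8 + (r - 2) = -8 + (-2 + r) = -10 + r)
S = -199/10 (S = 199/(-10 + 0) = 199/(-10) = 199*(-⅒) = -199/10 ≈ -19.900)
t(N, m) = (N + m)/(2*m) (t(N, m) = (N + m)/((2*m)) = (N + m)*(1/(2*m)) = (N + m)/(2*m))
H(D, A) = -199/10
30317 - H(-198, t(T, 6)) = 30317 - 1*(-199/10) = 30317 + 199/10 = 303369/10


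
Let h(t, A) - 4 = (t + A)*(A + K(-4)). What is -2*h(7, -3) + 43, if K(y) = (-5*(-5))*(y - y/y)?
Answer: 1059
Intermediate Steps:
K(y) = -25 + 25*y (K(y) = 25*(y - 1*1) = 25*(y - 1) = 25*(-1 + y) = -25 + 25*y)
h(t, A) = 4 + (-125 + A)*(A + t) (h(t, A) = 4 + (t + A)*(A + (-25 + 25*(-4))) = 4 + (A + t)*(A + (-25 - 100)) = 4 + (A + t)*(A - 125) = 4 + (A + t)*(-125 + A) = 4 + (-125 + A)*(A + t))
-2*h(7, -3) + 43 = -2*(4 + (-3)² - 125*(-3) - 125*7 - 3*7) + 43 = -2*(4 + 9 + 375 - 875 - 21) + 43 = -2*(-508) + 43 = 1016 + 43 = 1059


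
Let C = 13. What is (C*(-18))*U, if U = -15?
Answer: 3510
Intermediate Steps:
(C*(-18))*U = (13*(-18))*(-15) = -234*(-15) = 3510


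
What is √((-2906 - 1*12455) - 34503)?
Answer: 2*I*√12466 ≈ 223.3*I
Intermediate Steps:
√((-2906 - 1*12455) - 34503) = √((-2906 - 12455) - 34503) = √(-15361 - 34503) = √(-49864) = 2*I*√12466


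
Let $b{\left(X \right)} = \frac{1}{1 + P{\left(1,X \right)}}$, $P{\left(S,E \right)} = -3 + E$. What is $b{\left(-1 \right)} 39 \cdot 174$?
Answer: $-2262$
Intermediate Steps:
$b{\left(X \right)} = \frac{1}{-2 + X}$ ($b{\left(X \right)} = \frac{1}{1 + \left(-3 + X\right)} = \frac{1}{-2 + X}$)
$b{\left(-1 \right)} 39 \cdot 174 = \frac{1}{-2 - 1} \cdot 39 \cdot 174 = \frac{1}{-3} \cdot 39 \cdot 174 = \left(- \frac{1}{3}\right) 39 \cdot 174 = \left(-13\right) 174 = -2262$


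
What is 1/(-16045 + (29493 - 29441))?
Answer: -1/15993 ≈ -6.2527e-5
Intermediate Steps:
1/(-16045 + (29493 - 29441)) = 1/(-16045 + 52) = 1/(-15993) = -1/15993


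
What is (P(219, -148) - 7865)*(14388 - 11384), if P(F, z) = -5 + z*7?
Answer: -26753624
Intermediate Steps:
P(F, z) = -5 + 7*z
(P(219, -148) - 7865)*(14388 - 11384) = ((-5 + 7*(-148)) - 7865)*(14388 - 11384) = ((-5 - 1036) - 7865)*3004 = (-1041 - 7865)*3004 = -8906*3004 = -26753624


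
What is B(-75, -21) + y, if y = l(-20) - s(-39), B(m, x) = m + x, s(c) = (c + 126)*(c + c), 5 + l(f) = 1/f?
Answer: 133699/20 ≈ 6685.0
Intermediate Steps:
l(f) = -5 + 1/f
s(c) = 2*c*(126 + c) (s(c) = (126 + c)*(2*c) = 2*c*(126 + c))
y = 135619/20 (y = (-5 + 1/(-20)) - 2*(-39)*(126 - 39) = (-5 - 1/20) - 2*(-39)*87 = -101/20 - 1*(-6786) = -101/20 + 6786 = 135619/20 ≈ 6781.0)
B(-75, -21) + y = (-75 - 21) + 135619/20 = -96 + 135619/20 = 133699/20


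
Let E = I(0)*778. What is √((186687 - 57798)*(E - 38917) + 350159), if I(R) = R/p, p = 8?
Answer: I*√5015623054 ≈ 70821.0*I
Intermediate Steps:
I(R) = R/8
E = 0 (E = ((⅛)*0)*778 = 0*778 = 0)
√((186687 - 57798)*(E - 38917) + 350159) = √((186687 - 57798)*(0 - 38917) + 350159) = √(128889*(-38917) + 350159) = √(-5015973213 + 350159) = √(-5015623054) = I*√5015623054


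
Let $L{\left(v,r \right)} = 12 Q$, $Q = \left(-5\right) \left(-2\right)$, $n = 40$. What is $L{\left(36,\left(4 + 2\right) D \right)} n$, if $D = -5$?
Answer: $4800$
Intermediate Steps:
$Q = 10$
$L{\left(v,r \right)} = 120$ ($L{\left(v,r \right)} = 12 \cdot 10 = 120$)
$L{\left(36,\left(4 + 2\right) D \right)} n = 120 \cdot 40 = 4800$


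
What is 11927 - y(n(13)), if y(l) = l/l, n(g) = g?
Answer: 11926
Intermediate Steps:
y(l) = 1
11927 - y(n(13)) = 11927 - 1*1 = 11927 - 1 = 11926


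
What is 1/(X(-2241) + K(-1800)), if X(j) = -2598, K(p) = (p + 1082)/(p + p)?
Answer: -1800/4676041 ≈ -0.00038494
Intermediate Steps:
K(p) = (1082 + p)/(2*p) (K(p) = (1082 + p)/((2*p)) = (1082 + p)*(1/(2*p)) = (1082 + p)/(2*p))
1/(X(-2241) + K(-1800)) = 1/(-2598 + (½)*(1082 - 1800)/(-1800)) = 1/(-2598 + (½)*(-1/1800)*(-718)) = 1/(-2598 + 359/1800) = 1/(-4676041/1800) = -1800/4676041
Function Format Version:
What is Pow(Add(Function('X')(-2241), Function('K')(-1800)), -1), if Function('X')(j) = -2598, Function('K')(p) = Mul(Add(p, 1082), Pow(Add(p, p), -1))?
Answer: Rational(-1800, 4676041) ≈ -0.00038494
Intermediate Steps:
Function('K')(p) = Mul(Rational(1, 2), Pow(p, -1), Add(1082, p)) (Function('K')(p) = Mul(Add(1082, p), Pow(Mul(2, p), -1)) = Mul(Add(1082, p), Mul(Rational(1, 2), Pow(p, -1))) = Mul(Rational(1, 2), Pow(p, -1), Add(1082, p)))
Pow(Add(Function('X')(-2241), Function('K')(-1800)), -1) = Pow(Add(-2598, Mul(Rational(1, 2), Pow(-1800, -1), Add(1082, -1800))), -1) = Pow(Add(-2598, Mul(Rational(1, 2), Rational(-1, 1800), -718)), -1) = Pow(Add(-2598, Rational(359, 1800)), -1) = Pow(Rational(-4676041, 1800), -1) = Rational(-1800, 4676041)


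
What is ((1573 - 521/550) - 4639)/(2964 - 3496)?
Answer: 1686821/292600 ≈ 5.7649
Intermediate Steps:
((1573 - 521/550) - 4639)/(2964 - 3496) = ((1573 - 521*1/550) - 4639)/(-532) = ((1573 - 521/550) - 4639)*(-1/532) = (864629/550 - 4639)*(-1/532) = -1686821/550*(-1/532) = 1686821/292600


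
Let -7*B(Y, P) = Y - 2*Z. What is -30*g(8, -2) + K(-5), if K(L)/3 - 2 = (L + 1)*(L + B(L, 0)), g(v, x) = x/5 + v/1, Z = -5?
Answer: -1074/7 ≈ -153.43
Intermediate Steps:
B(Y, P) = -10/7 - Y/7 (B(Y, P) = -(Y - 2*(-5))/7 = -(Y + 10)/7 = -(10 + Y)/7 = -10/7 - Y/7)
g(v, x) = v + x/5 (g(v, x) = x*(⅕) + v*1 = x/5 + v = v + x/5)
K(L) = 6 + 3*(1 + L)*(-10/7 + 6*L/7) (K(L) = 6 + 3*((L + 1)*(L + (-10/7 - L/7))) = 6 + 3*((1 + L)*(-10/7 + 6*L/7)) = 6 + 3*(1 + L)*(-10/7 + 6*L/7))
-30*g(8, -2) + K(-5) = -30*(8 + (⅕)*(-2)) + (12/7 - 12/7*(-5) + (18/7)*(-5)²) = -30*(8 - ⅖) + (12/7 + 60/7 + (18/7)*25) = -30*38/5 + (12/7 + 60/7 + 450/7) = -228 + 522/7 = -1074/7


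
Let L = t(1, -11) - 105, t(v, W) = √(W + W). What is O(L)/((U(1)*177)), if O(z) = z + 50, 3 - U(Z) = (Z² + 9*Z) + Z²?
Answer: 55/1416 - I*√22/1416 ≈ 0.038842 - 0.0033124*I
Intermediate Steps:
t(v, W) = √2*√W (t(v, W) = √(2*W) = √2*√W)
U(Z) = 3 - 9*Z - 2*Z² (U(Z) = 3 - ((Z² + 9*Z) + Z²) = 3 - (2*Z² + 9*Z) = 3 + (-9*Z - 2*Z²) = 3 - 9*Z - 2*Z²)
L = -105 + I*√22 (L = √2*√(-11) - 105 = √2*(I*√11) - 105 = I*√22 - 105 = -105 + I*√22 ≈ -105.0 + 4.6904*I)
O(z) = 50 + z
O(L)/((U(1)*177)) = (50 + (-105 + I*√22))/(((3 - 9*1 - 2*1²)*177)) = (-55 + I*√22)/(((3 - 9 - 2*1)*177)) = (-55 + I*√22)/(((3 - 9 - 2)*177)) = (-55 + I*√22)/((-8*177)) = (-55 + I*√22)/(-1416) = (-55 + I*√22)*(-1/1416) = 55/1416 - I*√22/1416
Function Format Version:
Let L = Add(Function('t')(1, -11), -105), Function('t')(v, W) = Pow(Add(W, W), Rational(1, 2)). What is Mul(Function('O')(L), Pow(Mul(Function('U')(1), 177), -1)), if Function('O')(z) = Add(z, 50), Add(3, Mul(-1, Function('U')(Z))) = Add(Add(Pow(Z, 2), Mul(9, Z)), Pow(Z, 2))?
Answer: Add(Rational(55, 1416), Mul(Rational(-1, 1416), I, Pow(22, Rational(1, 2)))) ≈ Add(0.038842, Mul(-0.0033124, I))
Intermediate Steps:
Function('t')(v, W) = Mul(Pow(2, Rational(1, 2)), Pow(W, Rational(1, 2))) (Function('t')(v, W) = Pow(Mul(2, W), Rational(1, 2)) = Mul(Pow(2, Rational(1, 2)), Pow(W, Rational(1, 2))))
Function('U')(Z) = Add(3, Mul(-9, Z), Mul(-2, Pow(Z, 2))) (Function('U')(Z) = Add(3, Mul(-1, Add(Add(Pow(Z, 2), Mul(9, Z)), Pow(Z, 2)))) = Add(3, Mul(-1, Add(Mul(2, Pow(Z, 2)), Mul(9, Z)))) = Add(3, Add(Mul(-9, Z), Mul(-2, Pow(Z, 2)))) = Add(3, Mul(-9, Z), Mul(-2, Pow(Z, 2))))
L = Add(-105, Mul(I, Pow(22, Rational(1, 2)))) (L = Add(Mul(Pow(2, Rational(1, 2)), Pow(-11, Rational(1, 2))), -105) = Add(Mul(Pow(2, Rational(1, 2)), Mul(I, Pow(11, Rational(1, 2)))), -105) = Add(Mul(I, Pow(22, Rational(1, 2))), -105) = Add(-105, Mul(I, Pow(22, Rational(1, 2)))) ≈ Add(-105.00, Mul(4.6904, I)))
Function('O')(z) = Add(50, z)
Mul(Function('O')(L), Pow(Mul(Function('U')(1), 177), -1)) = Mul(Add(50, Add(-105, Mul(I, Pow(22, Rational(1, 2))))), Pow(Mul(Add(3, Mul(-9, 1), Mul(-2, Pow(1, 2))), 177), -1)) = Mul(Add(-55, Mul(I, Pow(22, Rational(1, 2)))), Pow(Mul(Add(3, -9, Mul(-2, 1)), 177), -1)) = Mul(Add(-55, Mul(I, Pow(22, Rational(1, 2)))), Pow(Mul(Add(3, -9, -2), 177), -1)) = Mul(Add(-55, Mul(I, Pow(22, Rational(1, 2)))), Pow(Mul(-8, 177), -1)) = Mul(Add(-55, Mul(I, Pow(22, Rational(1, 2)))), Pow(-1416, -1)) = Mul(Add(-55, Mul(I, Pow(22, Rational(1, 2)))), Rational(-1, 1416)) = Add(Rational(55, 1416), Mul(Rational(-1, 1416), I, Pow(22, Rational(1, 2))))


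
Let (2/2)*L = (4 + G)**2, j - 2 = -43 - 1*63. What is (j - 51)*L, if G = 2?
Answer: -5580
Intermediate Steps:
j = -104 (j = 2 + (-43 - 1*63) = 2 + (-43 - 63) = 2 - 106 = -104)
L = 36 (L = (4 + 2)**2 = 6**2 = 36)
(j - 51)*L = (-104 - 51)*36 = -155*36 = -5580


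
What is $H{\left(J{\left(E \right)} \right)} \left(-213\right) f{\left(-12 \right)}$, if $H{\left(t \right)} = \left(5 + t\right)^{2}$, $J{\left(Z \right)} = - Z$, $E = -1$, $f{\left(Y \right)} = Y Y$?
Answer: $-1104192$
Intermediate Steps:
$f{\left(Y \right)} = Y^{2}$
$H{\left(J{\left(E \right)} \right)} \left(-213\right) f{\left(-12 \right)} = \left(5 - -1\right)^{2} \left(-213\right) \left(-12\right)^{2} = \left(5 + 1\right)^{2} \left(-213\right) 144 = 6^{2} \left(-213\right) 144 = 36 \left(-213\right) 144 = \left(-7668\right) 144 = -1104192$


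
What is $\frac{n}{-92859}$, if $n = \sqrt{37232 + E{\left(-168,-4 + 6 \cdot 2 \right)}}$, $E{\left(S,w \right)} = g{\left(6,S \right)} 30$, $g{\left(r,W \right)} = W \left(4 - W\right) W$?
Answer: $- \frac{4 \sqrt{9104567}}{92859} \approx -0.12998$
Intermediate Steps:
$g{\left(r,W \right)} = W^{2} \left(4 - W\right)$
$E{\left(S,w \right)} = 30 S^{2} \left(4 - S\right)$ ($E{\left(S,w \right)} = S^{2} \left(4 - S\right) 30 = 30 S^{2} \left(4 - S\right)$)
$n = 4 \sqrt{9104567}$ ($n = \sqrt{37232 + 30 \left(-168\right)^{2} \left(4 - -168\right)} = \sqrt{37232 + 30 \cdot 28224 \left(4 + 168\right)} = \sqrt{37232 + 30 \cdot 28224 \cdot 172} = \sqrt{37232 + 145635840} = \sqrt{145673072} = 4 \sqrt{9104567} \approx 12070.0$)
$\frac{n}{-92859} = \frac{4 \sqrt{9104567}}{-92859} = 4 \sqrt{9104567} \left(- \frac{1}{92859}\right) = - \frac{4 \sqrt{9104567}}{92859}$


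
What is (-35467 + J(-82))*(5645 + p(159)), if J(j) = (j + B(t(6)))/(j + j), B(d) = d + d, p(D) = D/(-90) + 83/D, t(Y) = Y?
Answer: -26097468622889/130380 ≈ -2.0016e+8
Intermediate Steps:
p(D) = 83/D - D/90 (p(D) = D*(-1/90) + 83/D = -D/90 + 83/D = 83/D - D/90)
B(d) = 2*d
J(j) = (12 + j)/(2*j) (J(j) = (j + 2*6)/(j + j) = (j + 12)/((2*j)) = (12 + j)*(1/(2*j)) = (12 + j)/(2*j))
(-35467 + J(-82))*(5645 + p(159)) = (-35467 + (½)*(12 - 82)/(-82))*(5645 + (83/159 - 1/90*159)) = (-35467 + (½)*(-1/82)*(-70))*(5645 + (83*(1/159) - 53/30)) = (-35467 + 35/82)*(5645 + (83/159 - 53/30)) = -2908259*(5645 - 1979/1590)/82 = -2908259/82*8973571/1590 = -26097468622889/130380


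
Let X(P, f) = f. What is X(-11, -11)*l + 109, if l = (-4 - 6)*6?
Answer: 769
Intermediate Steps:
l = -60 (l = -10*6 = -60)
X(-11, -11)*l + 109 = -11*(-60) + 109 = 660 + 109 = 769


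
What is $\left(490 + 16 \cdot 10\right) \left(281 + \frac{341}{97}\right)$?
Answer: $\frac{17938700}{97} \approx 1.8494 \cdot 10^{5}$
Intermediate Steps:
$\left(490 + 16 \cdot 10\right) \left(281 + \frac{341}{97}\right) = \left(490 + 160\right) \left(281 + 341 \cdot \frac{1}{97}\right) = 650 \left(281 + \frac{341}{97}\right) = 650 \cdot \frac{27598}{97} = \frac{17938700}{97}$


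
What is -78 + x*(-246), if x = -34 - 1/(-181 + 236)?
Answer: 455976/55 ≈ 8290.5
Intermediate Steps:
x = -1871/55 (x = -34 - 1/55 = -1871/55 ≈ -34.018)
-78 + x*(-246) = -78 - 1871/55*(-246) = -78 + 460266/55 = 455976/55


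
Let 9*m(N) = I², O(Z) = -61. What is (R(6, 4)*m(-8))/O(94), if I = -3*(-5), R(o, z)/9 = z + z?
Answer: -1800/61 ≈ -29.508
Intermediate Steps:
R(o, z) = 18*z (R(o, z) = 9*(z + z) = 9*(2*z) = 18*z)
I = 15
m(N) = 25 (m(N) = (⅑)*15² = (⅑)*225 = 25)
(R(6, 4)*m(-8))/O(94) = ((18*4)*25)/(-61) = (72*25)*(-1/61) = 1800*(-1/61) = -1800/61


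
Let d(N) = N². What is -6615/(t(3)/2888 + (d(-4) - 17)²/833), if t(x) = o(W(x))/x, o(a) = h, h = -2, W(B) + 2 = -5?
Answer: -23870597940/3499 ≈ -6.8221e+6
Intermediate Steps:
W(B) = -7 (W(B) = -2 - 5 = -7)
o(a) = -2
t(x) = -2/x
-6615/(t(3)/2888 + (d(-4) - 17)²/833) = -6615/(-2/3/2888 + ((-4)² - 17)²/833) = -6615/(-2*⅓*(1/2888) + (16 - 17)²*(1/833)) = -6615/(-⅔*1/2888 + (-1)²*(1/833)) = -6615/(-1/4332 + 1*(1/833)) = -6615/(-1/4332 + 1/833) = -6615/3499/3608556 = -6615*3608556/3499 = -23870597940/3499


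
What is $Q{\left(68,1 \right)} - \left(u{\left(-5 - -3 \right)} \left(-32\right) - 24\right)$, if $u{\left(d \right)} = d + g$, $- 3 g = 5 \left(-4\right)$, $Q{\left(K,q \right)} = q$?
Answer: $\frac{523}{3} \approx 174.33$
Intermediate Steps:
$g = \frac{20}{3}$ ($g = - \frac{5 \left(-4\right)}{3} = \left(- \frac{1}{3}\right) \left(-20\right) = \frac{20}{3} \approx 6.6667$)
$u{\left(d \right)} = \frac{20}{3} + d$ ($u{\left(d \right)} = d + \frac{20}{3} = \frac{20}{3} + d$)
$Q{\left(68,1 \right)} - \left(u{\left(-5 - -3 \right)} \left(-32\right) - 24\right) = 1 - \left(\left(\frac{20}{3} - 2\right) \left(-32\right) - 24\right) = 1 - \left(\frac{14}{3} \left(-32\right) - 24\right) = 1 - \left(- \frac{448}{3} - 24\right) = 1 - - \frac{520}{3} = 1 + \frac{520}{3} = \frac{523}{3}$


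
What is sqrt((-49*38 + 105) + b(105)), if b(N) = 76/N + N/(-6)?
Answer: I*sqrt(78223530)/210 ≈ 42.116*I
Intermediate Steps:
b(N) = 76/N - N/6 (b(N) = 76/N + N*(-1/6) = 76/N - N/6)
sqrt((-49*38 + 105) + b(105)) = sqrt((-49*38 + 105) + (76/105 - 1/6*105)) = sqrt((-1862 + 105) + (76*(1/105) - 35/2)) = sqrt(-1757 + (76/105 - 35/2)) = sqrt(-1757 - 3523/210) = sqrt(-372493/210) = I*sqrt(78223530)/210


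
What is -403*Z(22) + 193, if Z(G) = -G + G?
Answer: 193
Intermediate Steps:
Z(G) = 0
-403*Z(22) + 193 = -403*0 + 193 = 0 + 193 = 193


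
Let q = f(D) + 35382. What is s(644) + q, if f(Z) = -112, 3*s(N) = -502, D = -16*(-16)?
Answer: 105308/3 ≈ 35103.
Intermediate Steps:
D = 256
s(N) = -502/3 (s(N) = (1/3)*(-502) = -502/3)
q = 35270 (q = -112 + 35382 = 35270)
s(644) + q = -502/3 + 35270 = 105308/3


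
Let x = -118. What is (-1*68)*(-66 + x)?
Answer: 12512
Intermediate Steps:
(-1*68)*(-66 + x) = (-1*68)*(-66 - 118) = -68*(-184) = 12512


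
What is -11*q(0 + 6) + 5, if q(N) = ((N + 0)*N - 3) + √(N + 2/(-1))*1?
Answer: -380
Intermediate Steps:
q(N) = -3 + N² + √(-2 + N) (q(N) = (N*N - 3) + √(N + 2*(-1))*1 = (N² - 3) + √(N - 2)*1 = (-3 + N²) + √(-2 + N)*1 = (-3 + N²) + √(-2 + N) = -3 + N² + √(-2 + N))
-11*q(0 + 6) + 5 = -11*(-3 + (0 + 6)² + √(-2 + (0 + 6))) + 5 = -11*(-3 + 6² + √(-2 + 6)) + 5 = -11*(-3 + 36 + √4) + 5 = -11*(-3 + 36 + 2) + 5 = -11*35 + 5 = -385 + 5 = -380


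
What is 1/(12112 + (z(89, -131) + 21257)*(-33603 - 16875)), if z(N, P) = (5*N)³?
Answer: -1/4449251146484 ≈ -2.2476e-13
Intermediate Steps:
z(N, P) = 125*N³
1/(12112 + (z(89, -131) + 21257)*(-33603 - 16875)) = 1/(12112 + (125*89³ + 21257)*(-33603 - 16875)) = 1/(12112 + (125*704969 + 21257)*(-50478)) = 1/(12112 + (88121125 + 21257)*(-50478)) = 1/(12112 + 88142382*(-50478)) = 1/(12112 - 4449251158596) = 1/(-4449251146484) = -1/4449251146484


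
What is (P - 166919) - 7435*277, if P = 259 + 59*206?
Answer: -2214001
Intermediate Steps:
P = 12413 (P = 259 + 12154 = 12413)
(P - 166919) - 7435*277 = (12413 - 166919) - 7435*277 = -154506 - 2059495 = -2214001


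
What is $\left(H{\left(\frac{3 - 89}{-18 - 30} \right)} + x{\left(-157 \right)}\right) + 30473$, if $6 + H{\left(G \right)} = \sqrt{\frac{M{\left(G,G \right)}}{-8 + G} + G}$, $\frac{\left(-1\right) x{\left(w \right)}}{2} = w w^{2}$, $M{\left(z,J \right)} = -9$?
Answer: $7770253 + \frac{\sqrt{10362354}}{1788} \approx 7.7703 \cdot 10^{6}$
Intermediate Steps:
$x{\left(w \right)} = - 2 w^{3}$ ($x{\left(w \right)} = - 2 w w^{2} = - 2 w^{3}$)
$H{\left(G \right)} = -6 + \sqrt{G - \frac{9}{-8 + G}}$ ($H{\left(G \right)} = -6 + \sqrt{- \frac{9}{-8 + G} + G} = -6 + \sqrt{G - \frac{9}{-8 + G}}$)
$\left(H{\left(\frac{3 - 89}{-18 - 30} \right)} + x{\left(-157 \right)}\right) + 30473 = \left(\left(-6 + \sqrt{\frac{-9 + \frac{3 - 89}{-18 - 30} \left(-8 + \frac{3 - 89}{-18 - 30}\right)}{-8 + \frac{3 - 89}{-18 - 30}}}\right) - 2 \left(-157\right)^{3}\right) + 30473 = \left(\left(-6 + \sqrt{\frac{-9 + - \frac{86}{-48} \left(-8 - \frac{86}{-48}\right)}{-8 - \frac{86}{-48}}}\right) - -7739786\right) + 30473 = \left(\left(-6 + \sqrt{\frac{-9 + \left(-86\right) \left(- \frac{1}{48}\right) \left(-8 - - \frac{43}{24}\right)}{-8 - - \frac{43}{24}}}\right) + 7739786\right) + 30473 = \left(\left(-6 + \sqrt{\frac{-9 + \frac{43 \left(-8 + \frac{43}{24}\right)}{24}}{-8 + \frac{43}{24}}}\right) + 7739786\right) + 30473 = \left(\left(-6 + \sqrt{\frac{-9 + \frac{43}{24} \left(- \frac{149}{24}\right)}{- \frac{149}{24}}}\right) + 7739786\right) + 30473 = \left(\left(-6 + \sqrt{- \frac{24 \left(-9 - \frac{6407}{576}\right)}{149}}\right) + 7739786\right) + 30473 = \left(\left(-6 + \sqrt{\left(- \frac{24}{149}\right) \left(- \frac{11591}{576}\right)}\right) + 7739786\right) + 30473 = \left(\left(-6 + \sqrt{\frac{11591}{3576}}\right) + 7739786\right) + 30473 = \left(\left(-6 + \frac{\sqrt{10362354}}{1788}\right) + 7739786\right) + 30473 = \left(7739780 + \frac{\sqrt{10362354}}{1788}\right) + 30473 = 7770253 + \frac{\sqrt{10362354}}{1788}$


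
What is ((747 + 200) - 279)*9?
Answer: 6012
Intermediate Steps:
((747 + 200) - 279)*9 = (947 - 279)*9 = 668*9 = 6012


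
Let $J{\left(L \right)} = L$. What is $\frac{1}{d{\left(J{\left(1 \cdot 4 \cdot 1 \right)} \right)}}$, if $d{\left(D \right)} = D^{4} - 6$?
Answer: $\frac{1}{250} \approx 0.004$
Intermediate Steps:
$d{\left(D \right)} = -6 + D^{4}$ ($d{\left(D \right)} = D^{4} - 6 = -6 + D^{4}$)
$\frac{1}{d{\left(J{\left(1 \cdot 4 \cdot 1 \right)} \right)}} = \frac{1}{-6 + \left(1 \cdot 4 \cdot 1\right)^{4}} = \frac{1}{-6 + \left(4 \cdot 1\right)^{4}} = \frac{1}{-6 + 4^{4}} = \frac{1}{-6 + 256} = \frac{1}{250}$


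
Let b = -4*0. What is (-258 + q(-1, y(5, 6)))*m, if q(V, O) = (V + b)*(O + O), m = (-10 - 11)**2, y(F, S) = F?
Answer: -118188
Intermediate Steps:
b = 0
m = 441 (m = (-21)**2 = 441)
q(V, O) = 2*O*V (q(V, O) = (V + 0)*(O + O) = V*(2*O) = 2*O*V)
(-258 + q(-1, y(5, 6)))*m = (-258 + 2*5*(-1))*441 = (-258 - 10)*441 = -268*441 = -118188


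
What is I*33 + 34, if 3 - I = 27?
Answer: -758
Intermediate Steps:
I = -24 (I = 3 - 1*27 = 3 - 27 = -24)
I*33 + 34 = -24*33 + 34 = -792 + 34 = -758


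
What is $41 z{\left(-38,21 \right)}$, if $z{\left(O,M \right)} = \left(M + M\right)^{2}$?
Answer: $72324$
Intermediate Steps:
$z{\left(O,M \right)} = 4 M^{2}$ ($z{\left(O,M \right)} = \left(2 M\right)^{2} = 4 M^{2}$)
$41 z{\left(-38,21 \right)} = 41 \cdot 4 \cdot 21^{2} = 41 \cdot 4 \cdot 441 = 41 \cdot 1764 = 72324$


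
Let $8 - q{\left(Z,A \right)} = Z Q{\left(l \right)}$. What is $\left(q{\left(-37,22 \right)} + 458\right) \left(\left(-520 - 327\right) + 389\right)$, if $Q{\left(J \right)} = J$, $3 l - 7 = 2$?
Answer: $-264266$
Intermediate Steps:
$l = 3$ ($l = \frac{7}{3} + \frac{1}{3} \cdot 2 = \frac{7}{3} + \frac{2}{3} = 3$)
$q{\left(Z,A \right)} = 8 - 3 Z$ ($q{\left(Z,A \right)} = 8 - Z 3 = 8 - 3 Z$)
$\left(q{\left(-37,22 \right)} + 458\right) \left(\left(-520 - 327\right) + 389\right) = \left(\left(8 - -111\right) + 458\right) \left(\left(-520 - 327\right) + 389\right) = \left(\left(8 + 111\right) + 458\right) \left(-847 + 389\right) = \left(119 + 458\right) \left(-458\right) = 577 \left(-458\right) = -264266$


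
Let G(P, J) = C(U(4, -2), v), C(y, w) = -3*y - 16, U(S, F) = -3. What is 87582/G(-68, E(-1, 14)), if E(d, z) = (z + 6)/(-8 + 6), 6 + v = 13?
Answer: -87582/7 ≈ -12512.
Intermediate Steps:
v = 7 (v = -6 + 13 = 7)
C(y, w) = -16 - 3*y
E(d, z) = -3 - z/2 (E(d, z) = (6 + z)/(-2) = (6 + z)*(-½) = -3 - z/2)
G(P, J) = -7 (G(P, J) = -16 - 3*(-3) = -16 + 9 = -7)
87582/G(-68, E(-1, 14)) = 87582/(-7) = 87582*(-⅐) = -87582/7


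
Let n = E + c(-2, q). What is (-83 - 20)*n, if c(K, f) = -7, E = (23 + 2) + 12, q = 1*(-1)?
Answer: -3090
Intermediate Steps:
q = -1
E = 37 (E = 25 + 12 = 37)
n = 30 (n = 37 - 7 = 30)
(-83 - 20)*n = (-83 - 20)*30 = -103*30 = -3090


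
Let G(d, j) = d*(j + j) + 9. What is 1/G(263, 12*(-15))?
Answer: -1/94671 ≈ -1.0563e-5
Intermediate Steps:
G(d, j) = 9 + 2*d*j (G(d, j) = d*(2*j) + 9 = 2*d*j + 9 = 9 + 2*d*j)
1/G(263, 12*(-15)) = 1/(9 + 2*263*(12*(-15))) = 1/(9 + 2*263*(-180)) = 1/(9 - 94680) = 1/(-94671) = -1/94671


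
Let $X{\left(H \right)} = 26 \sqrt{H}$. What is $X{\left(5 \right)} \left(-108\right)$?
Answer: $- 2808 \sqrt{5} \approx -6278.9$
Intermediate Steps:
$X{\left(5 \right)} \left(-108\right) = 26 \sqrt{5} \left(-108\right) = - 2808 \sqrt{5}$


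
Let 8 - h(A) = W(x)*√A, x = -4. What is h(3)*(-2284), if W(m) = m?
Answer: -18272 - 9136*√3 ≈ -34096.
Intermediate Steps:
h(A) = 8 + 4*√A (h(A) = 8 - (-4)*√A = 8 + 4*√A)
h(3)*(-2284) = (8 + 4*√3)*(-2284) = -18272 - 9136*√3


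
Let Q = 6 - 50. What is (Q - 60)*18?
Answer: -1872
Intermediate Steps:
Q = -44
(Q - 60)*18 = (-44 - 60)*18 = -104*18 = -1872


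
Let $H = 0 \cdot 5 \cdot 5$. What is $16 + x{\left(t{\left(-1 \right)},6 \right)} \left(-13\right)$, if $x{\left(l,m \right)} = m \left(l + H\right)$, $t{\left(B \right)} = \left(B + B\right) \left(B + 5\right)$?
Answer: $640$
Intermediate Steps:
$H = 0$ ($H = 0 \cdot 5 = 0$)
$t{\left(B \right)} = 2 B \left(5 + B\right)$
$x{\left(l,m \right)} = l m$ ($x{\left(l,m \right)} = m \left(l + 0\right) = m l = l m$)
$16 + x{\left(t{\left(-1 \right)},6 \right)} \left(-13\right) = 16 + 2 \left(-1\right) \left(5 - 1\right) 6 \left(-13\right) = 16 + 2 \left(-1\right) 4 \cdot 6 \left(-13\right) = 16 + \left(-8\right) 6 \left(-13\right) = 16 - -624 = 16 + 624 = 640$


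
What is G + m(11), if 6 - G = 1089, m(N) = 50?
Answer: -1033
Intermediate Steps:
G = -1083 (G = 6 - 1*1089 = 6 - 1089 = -1083)
G + m(11) = -1083 + 50 = -1033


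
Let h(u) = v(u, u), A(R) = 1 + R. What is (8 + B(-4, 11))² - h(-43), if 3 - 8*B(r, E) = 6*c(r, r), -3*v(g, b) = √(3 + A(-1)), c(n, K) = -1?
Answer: 5329/64 + √3/3 ≈ 83.843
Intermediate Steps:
v(g, b) = -√3/3 (v(g, b) = -√(3 + (1 - 1))/3 = -√(3 + 0)/3 = -√3/3)
B(r, E) = 9/8 (B(r, E) = 3/8 - 3*(-1)/4 = 3/8 - ⅛*(-6) = 3/8 + ¾ = 9/8)
h(u) = -√3/3
(8 + B(-4, 11))² - h(-43) = (8 + 9/8)² - (-1)*√3/3 = (73/8)² + √3/3 = 5329/64 + √3/3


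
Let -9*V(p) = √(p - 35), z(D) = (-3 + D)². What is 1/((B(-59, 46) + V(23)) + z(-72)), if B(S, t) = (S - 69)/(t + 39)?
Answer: 1097003115/6168990593143 + 43350*I*√3/6168990593143 ≈ 0.00017783 + 1.2171e-8*I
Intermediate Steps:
B(S, t) = (-69 + S)/(39 + t)
V(p) = -√(-35 + p)/9 (V(p) = -√(p - 35)/9 = -√(-35 + p)/9)
1/((B(-59, 46) + V(23)) + z(-72)) = 1/(((-69 - 59)/(39 + 46) - √(-35 + 23)/9) + (-3 - 72)²) = 1/((-128/85 - 2*I*√3/9) + (-75)²) = 1/(((1/85)*(-128) - 2*I*√3/9) + 5625) = 1/((-128/85 - 2*I*√3/9) + 5625) = 1/(477997/85 - 2*I*√3/9)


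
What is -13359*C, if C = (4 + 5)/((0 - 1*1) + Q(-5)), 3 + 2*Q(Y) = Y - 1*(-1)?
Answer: 26718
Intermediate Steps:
Q(Y) = -1 + Y/2 (Q(Y) = -3/2 + (Y - 1*(-1))/2 = -3/2 + (Y + 1)/2 = -3/2 + (1 + Y)/2 = -3/2 + (½ + Y/2) = -1 + Y/2)
C = -2 (C = (4 + 5)/((0 - 1*1) + (-1 + (½)*(-5))) = 9/((0 - 1) + (-1 - 5/2)) = 9/(-1 - 7/2) = 9/(-9/2) = 9*(-2/9) = -2)
-13359*C = -13359*(-2) = 26718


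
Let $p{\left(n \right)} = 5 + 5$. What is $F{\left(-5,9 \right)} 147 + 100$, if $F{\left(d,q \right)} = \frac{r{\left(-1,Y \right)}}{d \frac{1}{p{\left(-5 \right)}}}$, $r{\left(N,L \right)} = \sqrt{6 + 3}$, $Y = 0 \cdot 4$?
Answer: $-782$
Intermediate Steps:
$p{\left(n \right)} = 10$
$Y = 0$
$r{\left(N,L \right)} = 3$ ($r{\left(N,L \right)} = \sqrt{9} = 3$)
$F{\left(d,q \right)} = \frac{30}{d}$ ($F{\left(d,q \right)} = \frac{3}{d \frac{1}{10}} = \frac{3}{\frac{1}{10} d} = 3 \frac{10}{d} = \frac{30}{d}$)
$F{\left(-5,9 \right)} 147 + 100 = \frac{30}{-5} \cdot 147 + 100 = 30 \left(- \frac{1}{5}\right) 147 + 100 = \left(-6\right) 147 + 100 = -882 + 100 = -782$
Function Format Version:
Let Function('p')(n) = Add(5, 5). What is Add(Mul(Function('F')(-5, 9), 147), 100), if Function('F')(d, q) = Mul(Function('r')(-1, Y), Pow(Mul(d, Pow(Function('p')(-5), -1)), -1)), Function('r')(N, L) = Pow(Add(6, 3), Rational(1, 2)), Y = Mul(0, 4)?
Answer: -782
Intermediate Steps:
Function('p')(n) = 10
Y = 0
Function('r')(N, L) = 3 (Function('r')(N, L) = Pow(9, Rational(1, 2)) = 3)
Function('F')(d, q) = Mul(30, Pow(d, -1)) (Function('F')(d, q) = Mul(3, Pow(Mul(d, Pow(10, -1)), -1)) = Mul(3, Pow(Mul(d, Rational(1, 10)), -1)) = Mul(3, Pow(Mul(Rational(1, 10), d), -1)) = Mul(3, Mul(10, Pow(d, -1))) = Mul(30, Pow(d, -1)))
Add(Mul(Function('F')(-5, 9), 147), 100) = Add(Mul(Mul(30, Pow(-5, -1)), 147), 100) = Add(Mul(Mul(30, Rational(-1, 5)), 147), 100) = Add(Mul(-6, 147), 100) = Add(-882, 100) = -782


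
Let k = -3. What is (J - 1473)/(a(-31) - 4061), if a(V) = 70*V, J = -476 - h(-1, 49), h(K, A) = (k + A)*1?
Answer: 665/2077 ≈ 0.32017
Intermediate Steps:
h(K, A) = -3 + A (h(K, A) = (-3 + A)*1 = -3 + A)
J = -522 (J = -476 - (-3 + 49) = -476 - 1*46 = -476 - 46 = -522)
(J - 1473)/(a(-31) - 4061) = (-522 - 1473)/(70*(-31) - 4061) = -1995/(-2170 - 4061) = -1995/(-6231) = -1995*(-1/6231) = 665/2077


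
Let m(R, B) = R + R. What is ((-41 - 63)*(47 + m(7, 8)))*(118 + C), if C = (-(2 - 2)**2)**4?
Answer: -748592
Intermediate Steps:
m(R, B) = 2*R
C = 0 (C = (-1*0**2)**4 = (-1*0)**4 = 0**4 = 0)
((-41 - 63)*(47 + m(7, 8)))*(118 + C) = ((-41 - 63)*(47 + 2*7))*(118 + 0) = -104*(47 + 14)*118 = -104*61*118 = -6344*118 = -748592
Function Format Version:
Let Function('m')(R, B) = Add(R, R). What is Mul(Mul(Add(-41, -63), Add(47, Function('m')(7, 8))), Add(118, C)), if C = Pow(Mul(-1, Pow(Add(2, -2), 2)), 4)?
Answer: -748592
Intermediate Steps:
Function('m')(R, B) = Mul(2, R)
C = 0 (C = Pow(Mul(-1, Pow(0, 2)), 4) = Pow(Mul(-1, 0), 4) = Pow(0, 4) = 0)
Mul(Mul(Add(-41, -63), Add(47, Function('m')(7, 8))), Add(118, C)) = Mul(Mul(Add(-41, -63), Add(47, Mul(2, 7))), Add(118, 0)) = Mul(Mul(-104, Add(47, 14)), 118) = Mul(Mul(-104, 61), 118) = Mul(-6344, 118) = -748592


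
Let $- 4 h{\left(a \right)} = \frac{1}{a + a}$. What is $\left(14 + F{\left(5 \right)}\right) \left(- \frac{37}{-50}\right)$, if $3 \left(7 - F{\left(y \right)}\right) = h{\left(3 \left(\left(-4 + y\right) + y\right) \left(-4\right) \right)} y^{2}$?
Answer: $\frac{1341731}{86400} \approx 15.529$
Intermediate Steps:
$h{\left(a \right)} = - \frac{1}{8 a}$ ($h{\left(a \right)} = - \frac{1}{4 \left(a + a\right)} = - \frac{1}{4 \cdot 2 a} = - \frac{\frac{1}{2} \frac{1}{a}}{4} = - \frac{1}{8 a}$)
$F{\left(y \right)} = 7 + \frac{y^{2}}{24 \left(48 - 24 y\right)}$ ($F{\left(y \right)} = 7 - \frac{- \frac{1}{8 \cdot 3 \left(\left(-4 + y\right) + y\right) \left(-4\right)} y^{2}}{3} = 7 - \frac{- \frac{1}{8 \cdot 3 \left(-4 + 2 y\right) \left(-4\right)} y^{2}}{3} = 7 - \frac{- \frac{1}{8 \left(-12 + 6 y\right) \left(-4\right)} y^{2}}{3} = 7 - \frac{- \frac{1}{8 \left(48 - 24 y\right)} y^{2}}{3} = 7 - \frac{\left(- \frac{1}{8}\right) y^{2} \frac{1}{48 - 24 y}}{3} = 7 + \frac{y^{2}}{24 \left(48 - 24 y\right)}$)
$\left(14 + F{\left(5 \right)}\right) \left(- \frac{37}{-50}\right) = \left(14 + \frac{-8064 - 5^{2} + 4032 \cdot 5}{576 \left(-2 + 5\right)}\right) \left(- \frac{37}{-50}\right) = \left(14 + \frac{-8064 - 25 + 20160}{576 \cdot 3}\right) \left(\left(-37\right) \left(- \frac{1}{50}\right)\right) = \left(14 + \frac{1}{576} \cdot \frac{1}{3} \left(-8064 - 25 + 20160\right)\right) \frac{37}{50} = \left(14 + \frac{1}{576} \cdot \frac{1}{3} \cdot 12071\right) \frac{37}{50} = \left(14 + \frac{12071}{1728}\right) \frac{37}{50} = \frac{36263}{1728} \cdot \frac{37}{50} = \frac{1341731}{86400}$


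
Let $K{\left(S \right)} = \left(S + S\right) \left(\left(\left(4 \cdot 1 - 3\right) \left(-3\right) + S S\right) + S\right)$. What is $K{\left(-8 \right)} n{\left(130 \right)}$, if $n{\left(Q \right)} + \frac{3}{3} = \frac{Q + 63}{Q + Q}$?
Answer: $\frac{14204}{65} \approx 218.52$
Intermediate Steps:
$n{\left(Q \right)} = -1 + \frac{63 + Q}{2 Q}$ ($n{\left(Q \right)} = -1 + \frac{Q + 63}{Q + Q} = -1 + \frac{63 + Q}{2 Q}$)
$K{\left(S \right)} = 2 S \left(-3 + S + S^{2}\right)$ ($K{\left(S \right)} = 2 S \left(\left(\left(4 - 3\right) \left(-3\right) + S^{2}\right) + S\right) = 2 S \left(\left(1 \left(-3\right) + S^{2}\right) + S\right) = 2 S \left(\left(-3 + S^{2}\right) + S\right) = 2 S \left(-3 + S + S^{2}\right)$)
$K{\left(-8 \right)} n{\left(130 \right)} = 2 \left(-8\right) \left(-3 - 8 + \left(-8\right)^{2}\right) \frac{63 - 130}{2 \cdot 130} = 2 \left(-8\right) \left(-3 - 8 + 64\right) \frac{1}{2} \cdot \frac{1}{130} \left(63 - 130\right) = 2 \left(-8\right) 53 \cdot \frac{1}{2} \cdot \frac{1}{130} \left(-67\right) = \left(-848\right) \left(- \frac{67}{260}\right) = \frac{14204}{65}$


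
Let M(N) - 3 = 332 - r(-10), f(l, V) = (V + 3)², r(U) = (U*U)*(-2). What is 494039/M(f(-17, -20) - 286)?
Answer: 494039/535 ≈ 923.44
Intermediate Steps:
r(U) = -2*U² (r(U) = U²*(-2) = -2*U²)
f(l, V) = (3 + V)²
M(N) = 535 (M(N) = 3 + (332 - (-2)*(-10)²) = 3 + (332 - (-2)*100) = 3 + (332 - 1*(-200)) = 3 + (332 + 200) = 3 + 532 = 535)
494039/M(f(-17, -20) - 286) = 494039/535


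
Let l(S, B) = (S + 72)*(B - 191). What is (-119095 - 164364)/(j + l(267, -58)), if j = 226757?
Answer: -283459/142346 ≈ -1.9913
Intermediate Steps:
l(S, B) = (-191 + B)*(72 + S) (l(S, B) = (72 + S)*(-191 + B) = (-191 + B)*(72 + S))
(-119095 - 164364)/(j + l(267, -58)) = (-119095 - 164364)/(226757 + (-13752 - 191*267 + 72*(-58) - 58*267)) = -283459/(226757 + (-13752 - 50997 - 4176 - 15486)) = -283459/(226757 - 84411) = -283459/142346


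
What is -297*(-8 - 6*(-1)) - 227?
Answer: 367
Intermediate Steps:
-297*(-8 - 6*(-1)) - 227 = -297*(-8 + 6) - 227 = -297*(-2) - 227 = 594 - 227 = 367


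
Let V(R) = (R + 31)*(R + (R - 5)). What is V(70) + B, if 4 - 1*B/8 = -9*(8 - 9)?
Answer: 13595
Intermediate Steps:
V(R) = (-5 + 2*R)*(31 + R) (V(R) = (31 + R)*(R + (-5 + R)) = (31 + R)*(-5 + 2*R) = (-5 + 2*R)*(31 + R))
B = -40 (B = 32 - (-72)*(8 - 9) = 32 - (-72)*(-1) = 32 - 8*9 = 32 - 72 = -40)
V(70) + B = (-155 + 2*70² + 57*70) - 40 = (-155 + 2*4900 + 3990) - 40 = (-155 + 9800 + 3990) - 40 = 13635 - 40 = 13595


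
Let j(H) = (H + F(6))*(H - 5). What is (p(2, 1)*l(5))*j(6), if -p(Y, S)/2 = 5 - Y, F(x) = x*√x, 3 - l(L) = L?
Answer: 72 + 72*√6 ≈ 248.36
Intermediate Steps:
l(L) = 3 - L
F(x) = x^(3/2)
j(H) = (-5 + H)*(H + 6*√6) (j(H) = (H + 6^(3/2))*(H - 5) = (H + 6*√6)*(-5 + H) = (-5 + H)*(H + 6*√6))
p(Y, S) = -10 + 2*Y (p(Y, S) = -2*(5 - Y) = -10 + 2*Y)
(p(2, 1)*l(5))*j(6) = ((-10 + 2*2)*(3 - 1*5))*(6² - 30*√6 - 5*6 + 6*6*√6) = ((-10 + 4)*(3 - 5))*(36 - 30*√6 - 30 + 36*√6) = (-6*(-2))*(6 + 6*√6) = 12*(6 + 6*√6) = 72 + 72*√6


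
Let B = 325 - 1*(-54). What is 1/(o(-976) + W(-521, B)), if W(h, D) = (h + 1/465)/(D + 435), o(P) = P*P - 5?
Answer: 17205/16388973043 ≈ 1.0498e-6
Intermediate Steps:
o(P) = -5 + P**2 (o(P) = P**2 - 5 = -5 + P**2)
B = 379 (B = 325 + 54 = 379)
W(h, D) = (1/465 + h)/(435 + D) (W(h, D) = (h + 1/465)/(435 + D) = (1/465 + h)/(435 + D))
1/(o(-976) + W(-521, B)) = 1/((-5 + (-976)**2) + (1/465 - 521)/(435 + 379)) = 1/((-5 + 952576) - 242264/465/814) = 1/(952571 + (1/814)*(-242264/465)) = 1/(952571 - 11012/17205) = 1/(16388973043/17205) = 17205/16388973043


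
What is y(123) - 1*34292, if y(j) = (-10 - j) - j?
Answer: -34548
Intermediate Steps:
y(j) = -10 - 2*j
y(123) - 1*34292 = (-10 - 2*123) - 1*34292 = (-10 - 246) - 34292 = -256 - 34292 = -34548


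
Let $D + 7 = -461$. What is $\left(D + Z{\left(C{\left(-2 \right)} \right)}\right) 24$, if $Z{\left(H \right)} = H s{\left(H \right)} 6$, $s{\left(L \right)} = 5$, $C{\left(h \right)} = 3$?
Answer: $-9072$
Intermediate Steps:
$D = -468$ ($D = -7 - 461 = -468$)
$Z{\left(H \right)} = 30 H$ ($Z{\left(H \right)} = H 5 \cdot 6 = 5 H 6 = 30 H$)
$\left(D + Z{\left(C{\left(-2 \right)} \right)}\right) 24 = \left(-468 + 30 \cdot 3\right) 24 = \left(-468 + 90\right) 24 = \left(-378\right) 24 = -9072$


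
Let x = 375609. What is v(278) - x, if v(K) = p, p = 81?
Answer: -375528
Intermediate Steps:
v(K) = 81
v(278) - x = 81 - 1*375609 = 81 - 375609 = -375528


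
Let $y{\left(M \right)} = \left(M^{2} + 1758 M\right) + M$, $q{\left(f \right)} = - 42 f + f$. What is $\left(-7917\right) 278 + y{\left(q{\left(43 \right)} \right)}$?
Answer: $-2193874$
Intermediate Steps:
$q{\left(f \right)} = - 41 f$
$y{\left(M \right)} = M^{2} + 1759 M$
$\left(-7917\right) 278 + y{\left(q{\left(43 \right)} \right)} = \left(-7917\right) 278 + \left(-41\right) 43 \left(1759 - 1763\right) = -2200926 - 1763 \left(1759 - 1763\right) = -2200926 - -7052 = -2200926 + 7052 = -2193874$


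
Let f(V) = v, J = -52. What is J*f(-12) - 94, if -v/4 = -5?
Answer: -1134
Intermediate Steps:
v = 20 (v = -4*(-5) = 20)
f(V) = 20
J*f(-12) - 94 = -52*20 - 94 = -1040 - 94 = -1134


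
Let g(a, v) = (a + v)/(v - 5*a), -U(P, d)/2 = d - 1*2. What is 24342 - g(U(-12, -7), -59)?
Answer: 3626917/149 ≈ 24342.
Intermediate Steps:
U(P, d) = 4 - 2*d (U(P, d) = -2*(d - 1*2) = -2*(d - 2) = -2*(-2 + d) = 4 - 2*d)
g(a, v) = (a + v)/(v - 5*a)
24342 - g(U(-12, -7), -59) = 24342 - ((4 - 2*(-7)) - 59)/(-59 - 5*(4 - 2*(-7))) = 24342 - ((4 + 14) - 59)/(-59 - 5*(4 + 14)) = 24342 - (18 - 59)/(-59 - 5*18) = 24342 - (-41)/(-59 - 90) = 24342 - (-41)/(-149) = 24342 - (-1)*(-41)/149 = 24342 - 1*41/149 = 24342 - 41/149 = 3626917/149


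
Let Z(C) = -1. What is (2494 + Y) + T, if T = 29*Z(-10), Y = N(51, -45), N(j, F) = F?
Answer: 2420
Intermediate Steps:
Y = -45
T = -29 (T = 29*(-1) = -29)
(2494 + Y) + T = (2494 - 45) - 29 = 2449 - 29 = 2420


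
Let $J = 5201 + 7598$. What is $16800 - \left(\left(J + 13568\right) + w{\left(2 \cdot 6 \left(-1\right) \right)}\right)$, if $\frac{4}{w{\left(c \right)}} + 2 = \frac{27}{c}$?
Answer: $- \frac{162623}{17} \approx -9566.1$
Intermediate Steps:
$J = 12799$
$w{\left(c \right)} = \frac{4}{-2 + \frac{27}{c}}$
$16800 - \left(\left(J + 13568\right) + w{\left(2 \cdot 6 \left(-1\right) \right)}\right) = 16800 - \left(\left(12799 + 13568\right) - \frac{4 \cdot 2 \cdot 6 \left(-1\right)}{-27 + 2 \cdot 2 \cdot 6 \left(-1\right)}\right) = 16800 - \left(26367 - \frac{4 \cdot 12 \left(-1\right)}{-27 + 2 \cdot 12 \left(-1\right)}\right) = 16800 - \left(26367 - - \frac{48}{-27 + 2 \left(-12\right)}\right) = 16800 - \left(26367 - - \frac{48}{-27 - 24}\right) = 16800 - \left(26367 - - \frac{48}{-51}\right) = 16800 - \left(26367 - \left(-48\right) \left(- \frac{1}{51}\right)\right) = 16800 - \left(26367 - \frac{16}{17}\right) = 16800 - \frac{448223}{17} = - \frac{162623}{17}$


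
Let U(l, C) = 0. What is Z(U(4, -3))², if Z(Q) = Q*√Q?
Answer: 0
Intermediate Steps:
Z(Q) = Q^(3/2)
Z(U(4, -3))² = (0^(3/2))² = 0² = 0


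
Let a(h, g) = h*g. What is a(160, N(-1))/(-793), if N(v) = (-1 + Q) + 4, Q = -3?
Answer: 0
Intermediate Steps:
N(v) = 0 (N(v) = (-1 - 3) + 4 = -4 + 4 = 0)
a(h, g) = g*h
a(160, N(-1))/(-793) = (0*160)/(-793) = 0*(-1/793) = 0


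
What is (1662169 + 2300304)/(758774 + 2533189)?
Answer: 3962473/3291963 ≈ 1.2037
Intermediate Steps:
(1662169 + 2300304)/(758774 + 2533189) = 3962473/3291963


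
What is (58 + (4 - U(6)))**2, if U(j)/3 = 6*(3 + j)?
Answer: 10000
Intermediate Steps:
U(j) = 54 + 18*j (U(j) = 3*(6*(3 + j)) = 3*(18 + 6*j) = 54 + 18*j)
(58 + (4 - U(6)))**2 = (58 + (4 - (54 + 18*6)))**2 = (58 + (4 - (54 + 108)))**2 = (58 + (4 - 1*162))**2 = (58 + (4 - 162))**2 = (58 - 158)**2 = (-100)**2 = 10000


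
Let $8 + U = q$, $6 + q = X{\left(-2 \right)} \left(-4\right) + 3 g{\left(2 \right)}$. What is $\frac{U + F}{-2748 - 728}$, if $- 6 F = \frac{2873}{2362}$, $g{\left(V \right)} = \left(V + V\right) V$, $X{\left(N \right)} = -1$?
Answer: $- \frac{195535}{49261872} \approx -0.0039693$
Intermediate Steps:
$g{\left(V \right)} = 2 V^{2}$ ($g{\left(V \right)} = 2 V V = 2 V^{2}$)
$q = 22$ ($q = -6 - \left(-4 - 3 \cdot 2 \cdot 2^{2}\right) = -6 + \left(4 + 3 \cdot 2 \cdot 4\right) = -6 + \left(4 + 3 \cdot 8\right) = -6 + \left(4 + 24\right) = -6 + 28 = 22$)
$F = - \frac{2873}{14172}$ ($F = - \frac{2873 \cdot \frac{1}{2362}}{6} = \left(- \frac{1}{6}\right) \frac{2873}{2362} = - \frac{2873}{14172} \approx -0.20272$)
$U = 14$ ($U = -8 + 22 = 14$)
$\frac{U + F}{-2748 - 728} = \frac{14 - \frac{2873}{14172}}{-2748 - 728} = \frac{195535}{14172 \left(-3476\right)} = \frac{195535}{14172} \left(- \frac{1}{3476}\right) = - \frac{195535}{49261872}$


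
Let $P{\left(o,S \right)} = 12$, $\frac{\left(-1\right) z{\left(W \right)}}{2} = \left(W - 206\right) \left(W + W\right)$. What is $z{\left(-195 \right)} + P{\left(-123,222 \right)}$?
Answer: $-312768$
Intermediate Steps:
$z{\left(W \right)} = - 4 W \left(-206 + W\right)$ ($z{\left(W \right)} = - 2 \left(W - 206\right) \left(W + W\right) = - 2 \left(-206 + W\right) 2 W = - 2 \cdot 2 W \left(-206 + W\right) = - 4 W \left(-206 + W\right)$)
$z{\left(-195 \right)} + P{\left(-123,222 \right)} = 4 \left(-195\right) \left(206 - -195\right) + 12 = 4 \left(-195\right) \left(206 + 195\right) + 12 = 4 \left(-195\right) 401 + 12 = -312780 + 12 = -312768$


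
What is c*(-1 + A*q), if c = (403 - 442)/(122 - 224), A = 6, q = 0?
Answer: -13/34 ≈ -0.38235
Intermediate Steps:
c = 13/34 (c = -39/(-102) = -39*(-1/102) = 13/34 ≈ 0.38235)
c*(-1 + A*q) = 13*(-1 + 6*0)/34 = 13*(-1 + 0)/34 = (13/34)*(-1) = -13/34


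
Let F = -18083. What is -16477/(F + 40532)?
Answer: -16477/22449 ≈ -0.73397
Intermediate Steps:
-16477/(F + 40532) = -16477/(-18083 + 40532) = -16477/22449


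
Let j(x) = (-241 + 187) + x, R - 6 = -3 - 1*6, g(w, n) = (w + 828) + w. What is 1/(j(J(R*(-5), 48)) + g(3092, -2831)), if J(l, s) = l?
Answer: 1/6973 ≈ 0.00014341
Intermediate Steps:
g(w, n) = 828 + 2*w (g(w, n) = (828 + w) + w = 828 + 2*w)
R = -3 (R = 6 + (-3 - 1*6) = 6 + (-3 - 6) = 6 - 9 = -3)
j(x) = -54 + x
1/(j(J(R*(-5), 48)) + g(3092, -2831)) = 1/((-54 - 3*(-5)) + (828 + 2*3092)) = 1/((-54 + 15) + (828 + 6184)) = 1/(-39 + 7012) = 1/6973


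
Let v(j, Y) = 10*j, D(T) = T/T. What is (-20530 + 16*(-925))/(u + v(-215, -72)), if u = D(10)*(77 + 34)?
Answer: 35330/2039 ≈ 17.327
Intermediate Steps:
D(T) = 1
u = 111 (u = 1*(77 + 34) = 1*111 = 111)
(-20530 + 16*(-925))/(u + v(-215, -72)) = (-20530 + 16*(-925))/(111 + 10*(-215)) = (-20530 - 14800)/(111 - 2150) = -35330/(-2039) = -35330*(-1/2039) = 35330/2039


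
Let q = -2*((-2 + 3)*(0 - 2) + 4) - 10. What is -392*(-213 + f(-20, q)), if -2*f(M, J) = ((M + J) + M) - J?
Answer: 75656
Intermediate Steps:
q = -14 (q = -2*(1*(-2) + 4) - 10 = -2*(-2 + 4) - 10 = -2*2 - 10 = -4 - 10 = -14)
f(M, J) = -M (f(M, J) = -(((M + J) + M) - J)/2 = -(((J + M) + M) - J)/2 = -((J + 2*M) - J)/2 = -M)
-392*(-213 + f(-20, q)) = -392*(-213 - 1*(-20)) = -392*(-213 + 20) = -392*(-193) = 75656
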